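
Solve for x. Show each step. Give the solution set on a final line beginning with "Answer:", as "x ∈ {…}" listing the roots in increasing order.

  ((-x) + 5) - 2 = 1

Step 1. [((-x) + 5) - 2 = 1] the outer -2 inverts by adding 2. So sub: (-x) + 5 = 3.
Step 2. [(-x) + 5 = 3] subtract 5: x sits inside (… + 5), so sub: -x = -2.
Step 3. [-x = -2] flip signs both sides, so neg: x = 2.

Answer: x ∈ {2}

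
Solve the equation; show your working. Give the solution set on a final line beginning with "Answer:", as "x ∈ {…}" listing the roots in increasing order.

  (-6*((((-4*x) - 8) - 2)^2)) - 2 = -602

Step 1. [(-6*((((-4*x) - 8) - 2)^2)) - 2 = -602] peel the -2: add 2 from each side ⇒ sub: -6*((((-4*x) - 8) - 2)^2) = -600.
Step 2. [-6*((((-4*x) - 8) - 2)^2) = -600] -6·(inner) — divide through by -6, so div: (((-4*x) - 8) - 2)^2 = 100.
Step 3. [(((-4*x) - 8) - 2)^2 = 100] 100 ≥ 0, LHS is (·)² — take ±√, so sqrt: ((-4*x) - 8) - 2 = 10 or -10.
Step 4. [((-4*x) - 8) - 2 = 10 or -10] -2 is outermost — add 2 both sides. So sub: (-4*x) - 8 = 12 or -8.
Step 5. [(-4*x) - 8 = 12 or -8] the outer -8 inverts by adding 8. So sub: -4*x = 20 or 0.
Step 6. [-4*x = 20 or 0] LHS = -4·(…); ÷-4 both sides, so div: x = -5 or 0.

Answer: x ∈ {-5, 0}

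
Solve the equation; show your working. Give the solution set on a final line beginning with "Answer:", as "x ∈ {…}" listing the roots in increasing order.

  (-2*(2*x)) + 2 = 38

Step 1. [(-2*(2*x)) + 2 = 38] 2 comes off first (subtract 2), so sub: -2*(2*x) = 36.
Step 2. [-2*(2*x) = 36] leading coefficient -2: divide by -2 ⇒ div: 2*x = -18.
Step 3. [2*x = -18] leading coefficient 2: divide by 2, so div: x = -9.

Answer: x ∈ {-9}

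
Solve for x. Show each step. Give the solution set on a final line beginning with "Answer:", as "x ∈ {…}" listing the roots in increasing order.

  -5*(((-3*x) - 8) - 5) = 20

Step 1. [-5*(((-3*x) - 8) - 5) = 20] divide by the outer -5 ⇒ div: ((-3*x) - 8) - 5 = -4.
Step 2. [((-3*x) - 8) - 5 = -4] add 5: x sits inside (… - 5). So sub: (-3*x) - 8 = 1.
Step 3. [(-3*x) - 8 = 1] 8 comes off first (add 8). So sub: -3*x = 9.
Step 4. [-3*x = 9] LHS = -3·(…); ÷-3 both sides. So div: x = -3.

Answer: x ∈ {-3}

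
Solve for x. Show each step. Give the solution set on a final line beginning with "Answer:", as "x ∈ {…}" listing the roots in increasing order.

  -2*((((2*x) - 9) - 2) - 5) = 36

Step 1. [-2*((((2*x) - 9) - 2) - 5) = 36] divide by the outer -2, so div: (((2*x) - 9) - 2) - 5 = -18.
Step 2. [(((2*x) - 9) - 2) - 5 = -18] the outer -5 inverts by adding 5, so sub: ((2*x) - 9) - 2 = -13.
Step 3. [((2*x) - 9) - 2 = -13] peel the -2: add 2 from each side. So sub: (2*x) - 9 = -11.
Step 4. [(2*x) - 9 = -11] the outer -9 inverts by adding 9. So sub: 2*x = -2.
Step 5. [2*x = -2] LHS = 2·(…); ÷2 both sides. So div: x = -1.

Answer: x ∈ {-1}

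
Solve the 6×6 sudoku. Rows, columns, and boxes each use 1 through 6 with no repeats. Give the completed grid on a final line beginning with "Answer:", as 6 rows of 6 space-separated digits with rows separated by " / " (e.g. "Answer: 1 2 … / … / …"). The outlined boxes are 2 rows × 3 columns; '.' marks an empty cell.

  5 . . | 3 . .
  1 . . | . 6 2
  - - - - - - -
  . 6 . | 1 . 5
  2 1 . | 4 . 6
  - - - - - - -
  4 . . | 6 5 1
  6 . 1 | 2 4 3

Step 1. [r3c1∈{3}] r3c1 is down to just 3 ⇒ r3c1=3.
Step 2. [r1c6∈{4}] r1c6's peers cover all but 4, so r1c6=4.
Step 3. [r1c2∈{2}] r1c2's peers cover all but 2. So r1c2=2.
Step 4. [r2c2∈{3,4}] col 2 places 4 nowhere but r2c2. So r2c2=4.
Step 5. [r5c3∈{2,3}] r5c3 is the only open cell in row 5 admitting 2 ⇒ r5c3=2.
Step 6. [r1c3∈{6}] only 6 remains possible at r1c3. So r1c3=6.
Step 7. [r1c5∈{1}] r1c5's peers cover all but 1 ⇒ r1c5=1.
Step 8. [r4c3∈{5}] r4c3's peers cover all but 5 ⇒ r4c3=5.
Step 9. [r3c5∈{2}] r3c5's peers cover all but 2, so r3c5=2.
Step 10. [r5c2∈{3}] r5c2's peers cover all but 3, so r5c2=3.
Step 11. [r3c3∈{4}] r3c3 has the single candidate 4 ⇒ r3c3=4.
Step 12. [r6c2∈{5}] nothing but 5 survives at r6c2 ⇒ r6c2=5.
Step 13. [r4c5∈{3}] only 3 remains possible at r4c5, so r4c5=3.
Step 14. [r2c4∈{5}] r2c4 has the single candidate 5 ⇒ r2c4=5.
Step 15. [r2c3∈{3}] r2c3 has the single candidate 3. So r2c3=3.

Answer: 5 2 6 3 1 4 / 1 4 3 5 6 2 / 3 6 4 1 2 5 / 2 1 5 4 3 6 / 4 3 2 6 5 1 / 6 5 1 2 4 3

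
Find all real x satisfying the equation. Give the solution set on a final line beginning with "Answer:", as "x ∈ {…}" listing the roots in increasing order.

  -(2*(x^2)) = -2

Step 1. [-(2*(x^2)) = -2] leading − — multiply by −1. So neg: 2*(x^2) = 2.
Step 2. [2*(x^2) = 2] 2 out front; divide by 2. So div: x^2 = 1.
Step 3. [x^2 = 1] √ both sides: 1 ≥ 0 gives two branches, so sqrt: x = 1 or -1.

Answer: x ∈ {-1, 1}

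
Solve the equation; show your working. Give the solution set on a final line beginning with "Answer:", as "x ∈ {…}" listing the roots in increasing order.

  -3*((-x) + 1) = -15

Step 1. [-3*((-x) + 1) = -15] divide by the outer -3, so div: (-x) + 1 = 5.
Step 2. [(-x) + 1 = 5] +1 is outermost — subtract 1 both sides, so sub: -x = 4.
Step 3. [-x = 4] leading − — multiply by −1. So neg: x = -4.

Answer: x ∈ {-4}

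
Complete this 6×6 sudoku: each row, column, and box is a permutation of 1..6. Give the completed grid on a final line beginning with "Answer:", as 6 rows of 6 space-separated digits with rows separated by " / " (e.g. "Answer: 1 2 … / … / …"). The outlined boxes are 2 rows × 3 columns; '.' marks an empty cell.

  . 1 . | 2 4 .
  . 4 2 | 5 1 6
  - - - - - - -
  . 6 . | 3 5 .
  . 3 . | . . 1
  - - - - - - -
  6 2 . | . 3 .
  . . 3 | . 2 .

Step 1. [r6c4∈{1,4,6}] 6 has one home in row 6: r6c4 ⇒ r6c4=6.
Step 2. [r4c4∈{4}] r4c4 is down to just 4 ⇒ r4c4=4.
Step 3. [r6c1∈{1,4,5}] row 6 places 1 nowhere but r6c1 ⇒ r6c1=1.
Step 4. [r5c3∈{4,5}] in box 5, 4 fits only at r5c3 ⇒ r5c3=4.
Step 5. [r4c1∈{2,5}] r4c1 is the only open cell in row 4 admitting 2. So r4c1=2.
Step 6. [r1c1∈{3,5}] in col 1, 5 fits only at r1c1, so r1c1=5.
Step 7. [r5c6∈{5}] r5c6 is down to just 5 ⇒ r5c6=5.
Step 8. [r6c6∈{4}] nothing but 4 survives at r6c6, so r6c6=4.
Step 9. [r4c3∈{5}] r4c3 has the single candidate 5 ⇒ r4c3=5.
Step 10. [r4c5∈{6}] r4c5 has the single candidate 6, so r4c5=6.
Step 11. [r5c4∈{1}] only 1 remains possible at r5c4. So r5c4=1.
Step 12. [r3c1∈{4}] r3c1 has the single candidate 4. So r3c1=4.
Step 13. [r6c2∈{5}] r6c2 has the single candidate 5, so r6c2=5.
Step 14. [r1c3∈{6}] r1c3's peers cover all but 6 ⇒ r1c3=6.
Step 15. [r2c1∈{3}] only 3 remains possible at r2c1 ⇒ r2c1=3.
Step 16. [r3c3∈{1}] only 1 remains possible at r3c3 ⇒ r3c3=1.
Step 17. [r1c6∈{3}] nothing but 3 survives at r1c6, so r1c6=3.
Step 18. [r3c6∈{2}] only 2 remains possible at r3c6. So r3c6=2.

Answer: 5 1 6 2 4 3 / 3 4 2 5 1 6 / 4 6 1 3 5 2 / 2 3 5 4 6 1 / 6 2 4 1 3 5 / 1 5 3 6 2 4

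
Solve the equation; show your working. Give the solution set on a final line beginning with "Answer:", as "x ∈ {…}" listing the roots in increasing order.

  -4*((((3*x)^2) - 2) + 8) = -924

Step 1. [-4*((((3*x)^2) - 2) + 8) = -924] -4 out front; divide by -4 ⇒ div: (((3*x)^2) - 2) + 8 = 231.
Step 2. [(((3*x)^2) - 2) + 8 = 231] 8 comes off first (subtract 8) ⇒ sub: ((3*x)^2) - 2 = 223.
Step 3. [((3*x)^2) - 2 = 223] 2 comes off first (add 2). So sub: (3*x)^2 = 225.
Step 4. [(3*x)^2 = 225] LHS squared, RHS 225 ≥ 0: apply √ (±), so sqrt: 3*x = 15 or -15.
Step 5. [3*x = 15 or -15] leading coefficient 3: divide by 3. So div: x = 5 or -5.

Answer: x ∈ {-5, 5}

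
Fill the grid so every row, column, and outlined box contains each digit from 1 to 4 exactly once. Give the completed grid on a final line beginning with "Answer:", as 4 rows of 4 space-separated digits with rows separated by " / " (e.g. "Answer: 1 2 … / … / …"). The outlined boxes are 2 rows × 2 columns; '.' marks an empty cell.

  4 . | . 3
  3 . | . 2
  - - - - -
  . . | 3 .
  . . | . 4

Step 1. [r2c2∈{1}] only 1 remains possible at r2c2. So r2c2=1.
Step 2. [r4c3∈{1,2}] 2 has one home in col 3: r4c3. So r4c3=2.
Step 3. [r3c1∈{1,2}] in col 1, 2 fits only at r3c1, so r3c1=2.
Step 4. [r4c2∈{3}] r4c2 has the single candidate 3. So r4c2=3.
Step 5. [r3c4∈{1}] nothing but 1 survives at r3c4 ⇒ r3c4=1.
Step 6. [r3c2∈{4}] r3c2 has the single candidate 4. So r3c2=4.
Step 7. [r1c2∈{2}] r1c2 has the single candidate 2, so r1c2=2.
Step 8. [r1c3∈{1}] r1c3 has the single candidate 1, so r1c3=1.
Step 9. [r4c1∈{1}] nothing but 1 survives at r4c1 ⇒ r4c1=1.
Step 10. [r2c3∈{4}] r2c3 is down to just 4 ⇒ r2c3=4.

Answer: 4 2 1 3 / 3 1 4 2 / 2 4 3 1 / 1 3 2 4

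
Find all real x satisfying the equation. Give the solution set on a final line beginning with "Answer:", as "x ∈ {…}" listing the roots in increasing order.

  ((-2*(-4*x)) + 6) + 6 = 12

Step 1. [((-2*(-4*x)) + 6) + 6 = 12] peel the +6: subtract 6 from each side ⇒ sub: (-2*(-4*x)) + 6 = 6.
Step 2. [(-2*(-4*x)) + 6 = 6] -2 divides every term; factor it out, so factor: (-4*x) - 3 = -3.
Step 3. [(-4*x) - 3 = -3] the outer -3 inverts by adding 3, so sub: -4*x = 0.
Step 4. [-4*x = 0] -4 out front; divide by -4, so div: x = 0.

Answer: x ∈ {0}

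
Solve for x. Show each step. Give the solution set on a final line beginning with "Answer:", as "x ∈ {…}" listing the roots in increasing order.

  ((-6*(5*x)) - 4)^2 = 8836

Step 1. [((-6*(5*x)) - 4)^2 = 8836] 8836 ≥ 0, LHS is (·)² — take ±√, so sqrt: (-6*(5*x)) - 4 = 94 or -94.
Step 2. [(-6*(5*x)) - 4 = 94 or -94] -4 is outermost — add 4 both sides, so sub: -6*(5*x) = 98 or -90.
Step 3. [-6*(5*x) = 98 or -90] leading coefficient -6: divide by -6, so div: 5*x = -49/3 or 15.
Step 4. [5*x = -49/3 or 15] 5·(inner) — divide through by 5. So div: x = -49/15 or 3.

Answer: x ∈ {-49/15, 3}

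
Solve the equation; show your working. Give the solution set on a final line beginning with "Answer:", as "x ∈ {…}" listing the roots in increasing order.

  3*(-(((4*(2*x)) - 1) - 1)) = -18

Step 1. [3*(-(((4*(2*x)) - 1) - 1)) = -18] 3·(inner) — divide through by 3, so div: -(((4*(2*x)) - 1) - 1) = -6.
Step 2. [-(((4*(2*x)) - 1) - 1) = -6] leading − — multiply by −1 ⇒ neg: ((4*(2*x)) - 1) - 1 = 6.
Step 3. [((4*(2*x)) - 1) - 1 = 6] 1 comes off first (add 1), so sub: (4*(2*x)) - 1 = 7.
Step 4. [(4*(2*x)) - 1 = 7] add 1: x sits inside (… - 1), so sub: 4*(2*x) = 8.
Step 5. [4*(2*x) = 8] LHS = 4·(…); ÷4 both sides, so div: 2*x = 2.
Step 6. [2*x = 2] 2·(inner) — divide through by 2. So div: x = 1.

Answer: x ∈ {1}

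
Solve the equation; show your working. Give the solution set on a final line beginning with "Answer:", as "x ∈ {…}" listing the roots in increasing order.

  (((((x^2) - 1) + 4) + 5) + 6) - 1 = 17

Step 1. [(((((x^2) - 1) + 4) + 5) + 6) - 1 = 17] 1 comes off first (add 1), so sub: ((((x^2) - 1) + 4) + 5) + 6 = 18.
Step 2. [((((x^2) - 1) + 4) + 5) + 6 = 18] subtract 6: x sits inside (… + 6) ⇒ sub: (((x^2) - 1) + 4) + 5 = 12.
Step 3. [(((x^2) - 1) + 4) + 5 = 12] subtract 5: x sits inside (… + 5). So sub: ((x^2) - 1) + 4 = 7.
Step 4. [((x^2) - 1) + 4 = 7] the outer +4 inverts by subtracting 4. So sub: (x^2) - 1 = 3.
Step 5. [(x^2) - 1 = 3] 1 comes off first (add 1), so sub: x^2 = 4.
Step 6. [x^2 = 4] √ both sides: 4 ≥ 0 gives two branches ⇒ sqrt: x = 2 or -2.

Answer: x ∈ {-2, 2}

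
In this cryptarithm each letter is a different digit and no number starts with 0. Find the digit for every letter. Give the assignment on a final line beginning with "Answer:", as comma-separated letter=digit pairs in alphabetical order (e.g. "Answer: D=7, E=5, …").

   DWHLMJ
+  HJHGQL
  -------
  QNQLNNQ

Step 1. [col 1: J + L ≡ Q (mod 10)] column 1 (J + L ≡ Q (mod 10), carry-in 0) doesn't pin L yet; pick L=7 and continue ⇒ L=7.
Step 2. [col 1: J + L ≡ Q (mod 10)] several values work for Q in column 1 (J + L ≡ Q (mod 10), carry-in 0); try Q=1 ⇒ Q=1.
Step 3. [col 1: J + L ≡ Q (mod 10)] in column 1 we have J+L≡Q with carry-in 0; given L=7, Q=1 and digits 1,7 already taken and all letters distinct, that pins J to 4. So J=4.
Step 4. [col 2: M + Q ≡ N (mod 10)] M=0 is one option consistent with column 2 (M + Q ≡ N (mod 10), carry-in 1) — take it, so M=0.
Step 5. [col 2: M + Q ≡ N (mod 10)] column 2 reads M+Q+carry(1)=N with M=0, Q=1; with digits 0,1,4,7 already taken and all letters distinct, the only value for N is 2. So N=2.
Step 6. [col 3: L + G ≡ N (mod 10)] in column 3 we have L+G≡N with carry-in 0; given L=7, N=2 and digits 0,1,2,4,7 already taken and all letters distinct, that pins G to 5. So G=5.
Step 7. [col 4: H + H ≡ L (mod 10)] H=8 is one option consistent with column 4 (H + H ≡ L (mod 10), carry-in 1) — take it, so H=8.
Step 8. [col 5: W + J ≡ Q (mod 10)] from column 5 (J=4, Q=1, carry-in 1, digits 0,1,2,4,5,7,8 already taken and all letters distinct): W must equal 6. So W=6.
Step 9. [col 6: D + H ≡ N (mod 10)] column 6 reads D+H+carry(1)=N with H=8, N=2; with digits 0,1,2,4,5,6,7,8 already taken and all letters distinct, the only value for D is 3. So D=3.

Answer: D=3, G=5, H=8, J=4, L=7, M=0, N=2, Q=1, W=6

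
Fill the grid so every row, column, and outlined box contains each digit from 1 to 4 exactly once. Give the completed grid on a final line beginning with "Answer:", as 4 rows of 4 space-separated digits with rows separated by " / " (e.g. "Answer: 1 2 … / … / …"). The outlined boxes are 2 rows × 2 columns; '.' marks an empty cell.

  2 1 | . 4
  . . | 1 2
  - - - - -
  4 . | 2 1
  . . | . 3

Step 1. [r2c2∈{3,4}] in row 2, 4 fits only at r2c2. So r2c2=4.
Step 2. [r4c1∈{1}] r4c1's peers cover all but 1. So r4c1=1.
Step 3. [r4c2∈{2}] r4c2's peers cover all but 2, so r4c2=2.
Step 4. [r1c3∈{3}] r1c3 is down to just 3, so r1c3=3.
Step 5. [r3c2∈{3}] nothing but 3 survives at r3c2 ⇒ r3c2=3.
Step 6. [r4c3∈{4}] r4c3 has the single candidate 4, so r4c3=4.
Step 7. [r2c1∈{3}] only 3 remains possible at r2c1 ⇒ r2c1=3.

Answer: 2 1 3 4 / 3 4 1 2 / 4 3 2 1 / 1 2 4 3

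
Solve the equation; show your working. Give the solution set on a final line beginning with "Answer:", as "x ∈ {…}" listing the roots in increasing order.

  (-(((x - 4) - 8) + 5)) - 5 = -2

Step 1. [(-(((x - 4) - 8) + 5)) - 5 = -2] -5 is outermost — add 5 both sides ⇒ sub: -(((x - 4) - 8) + 5) = 3.
Step 2. [-(((x - 4) - 8) + 5) = 3] flip signs both sides. So neg: ((x - 4) - 8) + 5 = -3.
Step 3. [((x - 4) - 8) + 5 = -3] subtract 5: x sits inside (… + 5), so sub: (x - 4) - 8 = -8.
Step 4. [(x - 4) - 8 = -8] the outer -8 inverts by adding 8. So sub: x - 4 = 0.
Step 5. [x - 4 = 0] add 4: x sits inside (… - 4) ⇒ sub: x = 4.

Answer: x ∈ {4}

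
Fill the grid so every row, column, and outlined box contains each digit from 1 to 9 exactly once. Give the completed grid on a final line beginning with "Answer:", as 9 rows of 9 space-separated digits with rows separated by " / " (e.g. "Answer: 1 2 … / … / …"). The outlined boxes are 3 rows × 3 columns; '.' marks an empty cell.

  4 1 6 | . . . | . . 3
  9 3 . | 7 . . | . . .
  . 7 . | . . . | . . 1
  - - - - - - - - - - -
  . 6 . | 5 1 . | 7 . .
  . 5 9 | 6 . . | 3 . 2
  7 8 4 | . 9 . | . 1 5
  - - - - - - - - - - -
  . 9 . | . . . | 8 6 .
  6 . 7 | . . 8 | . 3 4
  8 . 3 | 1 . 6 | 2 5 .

Step 1. [r8c5∈{2,5}] across row 8, 5 lands solely at r8c5. So r8c5=5.
Step 2. [r5c5∈{4,7,8}] across box 5, 8 lands solely at r5c5 ⇒ r5c5=8.
Step 3. [r1c5∈{2}] r1c5 has the single candidate 2, so r1c5=2.
Step 4. [r4c3∈{2}] nothing but 2 survives at r4c3, so r4c3=2.
Step 5. [r2c9∈{6,8}] 6 has one home in col 9: r2c9. So r2c9=6.
Step 6. [r2c5∈{4}] r2c5 is down to just 4 ⇒ r2c5=4.
Step 7. [r8c4∈{2,9}] in box 8, 9 fits only at r8c4, so r8c4=9.
Step 8. [r2c7∈{5}] only 5 remains possible at r2c7, so r2c7=5.
Step 9. [r1c7∈{9}] r1c7's peers cover all but 9, so r1c7=9.
Step 10. [r5c8∈{4}] r5c8 has the single candidate 4. So r5c8=4.
Step 11. [r3c1∈{2,5}] across box 1, 2 lands solely at r3c1 ⇒ r3c1=2.
Step 12. [r3c8∈{8}] only 8 remains possible at r3c8 ⇒ r3c8=8.
Step 13. [r3c4∈{3}] r3c4's peers cover all but 3 ⇒ r3c4=3.
Step 14. [r7c9∈{7}] only 7 remains possible at r7c9. So r7c9=7.
Step 15. [r6c6∈{2,3}] row 6 places 3 nowhere but r6c6 ⇒ r6c6=3.
Step 16. [r7c1∈{1,5}] 5 has one home in col 1: r7c1. So r7c1=5.
Step 17. [r7c6∈{2,4}] r7c6 is the only open cell in col 6 admitting 2 ⇒ r7c6=2.
Step 18. [r4c9∈{8,9}] 8 has one home in row 4: r4c9. So r4c9=8.
Step 19. [r3c3∈{5}] r3c3's peers cover all but 5 ⇒ r3c3=5.
Step 20. [r2c6∈{1}] nothing but 1 survives at r2c6, so r2c6=1.
Step 21. [r8c2∈{2}] r8c2 is down to just 2. So r8c2=2.
Step 22. [r5c1∈{1}] r5c1 has the single candidate 1, so r5c1=1.
Step 23. [r3c7∈{4}] r3c7's peers cover all but 4 ⇒ r3c7=4.
Step 24. [r2c8∈{2}] r2c8 is down to just 2 ⇒ r2c8=2.
Step 25. [r1c8∈{7}] r1c8's peers cover all but 7, so r1c8=7.
Step 26. [r8c7∈{1}] r8c7's peers cover all but 1, so r8c7=1.
Step 27. [r1c6∈{5}] r1c6 is down to just 5. So r1c6=5.
Step 28. [r3c6∈{9}] nothing but 9 survives at r3c6. So r3c6=9.
Step 29. [r9c2∈{4}] r9c2's peers cover all but 4, so r9c2=4.
Step 30. [r4c1∈{3}] only 3 remains possible at r4c1, so r4c1=3.
Step 31. [r9c9∈{9}] r9c9's peers cover all but 9, so r9c9=9.
Step 32. [r2c3∈{8}] r2c3 is down to just 8 ⇒ r2c3=8.
Step 33. [r7c5∈{3}] only 3 remains possible at r7c5. So r7c5=3.
Step 34. [r6c7∈{6}] r6c7 has the single candidate 6 ⇒ r6c7=6.
Step 35. [r6c4∈{2}] only 2 remains possible at r6c4. So r6c4=2.
Step 36. [r1c4∈{8}] only 8 remains possible at r1c4. So r1c4=8.
Step 37. [r7c3∈{1}] r7c3 is down to just 1. So r7c3=1.
Step 38. [r5c6∈{7}] nothing but 7 survives at r5c6, so r5c6=7.
Step 39. [r4c6∈{4}] r4c6 has the single candidate 4. So r4c6=4.
Step 40. [r9c5∈{7}] r9c5 is down to just 7 ⇒ r9c5=7.
Step 41. [r4c8∈{9}] r4c8 is down to just 9. So r4c8=9.
Step 42. [r3c5∈{6}] r3c5 is down to just 6. So r3c5=6.
Step 43. [r7c4∈{4}] r7c4 is down to just 4. So r7c4=4.

Answer: 4 1 6 8 2 5 9 7 3 / 9 3 8 7 4 1 5 2 6 / 2 7 5 3 6 9 4 8 1 / 3 6 2 5 1 4 7 9 8 / 1 5 9 6 8 7 3 4 2 / 7 8 4 2 9 3 6 1 5 / 5 9 1 4 3 2 8 6 7 / 6 2 7 9 5 8 1 3 4 / 8 4 3 1 7 6 2 5 9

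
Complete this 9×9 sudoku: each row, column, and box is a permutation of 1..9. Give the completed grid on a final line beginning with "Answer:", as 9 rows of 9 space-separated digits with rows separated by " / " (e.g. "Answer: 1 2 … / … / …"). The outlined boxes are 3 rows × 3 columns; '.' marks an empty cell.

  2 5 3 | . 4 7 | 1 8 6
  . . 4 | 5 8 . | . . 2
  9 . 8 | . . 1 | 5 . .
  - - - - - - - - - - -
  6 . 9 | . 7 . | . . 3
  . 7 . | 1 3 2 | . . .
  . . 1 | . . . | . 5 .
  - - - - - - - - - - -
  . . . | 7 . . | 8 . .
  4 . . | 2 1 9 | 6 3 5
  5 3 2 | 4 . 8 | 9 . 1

Step 1. [r5c7∈{4}] r5c7 has the single candidate 4. So r5c7=4.
Step 2. [r3c2∈{6}] r3c2 is down to just 6, so r3c2=6.
Step 3. [r5c1∈{8}] r5c1 has the single candidate 8, so r5c1=8.
Step 4. [r6c4∈{6,8,9}] col 4 places 6 nowhere but r6c4, so r6c4=6.
Step 5. [r4c7∈{2}] r4c7 is down to just 2 ⇒ r4c7=2.
Step 6. [r7c6∈{3,5,6}] across row 7, 3 lands solely at r7c6 ⇒ r7c6=3.
Step 7. [r2c1∈{1,7}] 7 has one home in col 1: r2c1 ⇒ r2c1=7.
Step 8. [r5c9∈{9}] nothing but 9 survives at r5c9 ⇒ r5c9=9.
Step 9. [r7c9∈{4}] r7c9's peers cover all but 4, so r7c9=4.
Step 10. [r4c2∈{4}] r4c2 is down to just 4 ⇒ r4c2=4.
Step 11. [r3c9∈{7}] r3c9 has the single candidate 7, so r3c9=7.
Step 12. [r7c3∈{6}] r7c3 is down to just 6, so r7c3=6.
Step 13. [r7c2∈{1,9}] across row 7, 9 lands solely at r7c2 ⇒ r7c2=9.
Step 14. [r2c6∈{6}] r2c6 is down to just 6 ⇒ r2c6=6.
Step 15. [r5c3∈{5}] r5c3's peers cover all but 5 ⇒ r5c3=5.
Step 16. [r3c8∈{4}] r3c8 is down to just 4 ⇒ r3c8=4.
Step 17. [r1c4∈{9}] nothing but 9 survives at r1c4. So r1c4=9.
Step 18. [r3c4∈{3}] r3c4's peers cover all but 3 ⇒ r3c4=3.
Step 19. [r3c5∈{2}] nothing but 2 survives at r3c5. So r3c5=2.
Step 20. [r7c5∈{5}] nothing but 5 survives at r7c5 ⇒ r7c5=5.
Step 21. [r4c4∈{8}] r4c4 has the single candidate 8. So r4c4=8.
Step 22. [r6c9∈{8}] nothing but 8 survives at r6c9 ⇒ r6c9=8.
Step 23. [r6c2∈{2}] r6c2 is down to just 2. So r6c2=2.
Step 24. [r4c6∈{5}] r4c6 has the single candidate 5. So r4c6=5.
Step 25. [r6c6∈{4}] r6c6 is down to just 4, so r6c6=4.
Step 26. [r5c8∈{6}] r5c8's peers cover all but 6. So r5c8=6.
Step 27. [r7c8∈{2}] only 2 remains possible at r7c8. So r7c8=2.
Step 28. [r6c1∈{3}] nothing but 3 survives at r6c1 ⇒ r6c1=3.
Step 29. [r7c1∈{1}] r7c1 is down to just 1. So r7c1=1.
Step 30. [r4c8∈{1}] r4c8 is down to just 1, so r4c8=1.
Step 31. [r8c2∈{8}] nothing but 8 survives at r8c2, so r8c2=8.
Step 32. [r2c8∈{9}] nothing but 9 survives at r2c8. So r2c8=9.
Step 33. [r9c5∈{6}] r9c5 has the single candidate 6 ⇒ r9c5=6.
Step 34. [r6c7∈{7}] r6c7's peers cover all but 7. So r6c7=7.
Step 35. [r9c8∈{7}] nothing but 7 survives at r9c8. So r9c8=7.
Step 36. [r2c2∈{1}] r2c2 is down to just 1, so r2c2=1.
Step 37. [r8c3∈{7}] r8c3 is down to just 7 ⇒ r8c3=7.
Step 38. [r6c5∈{9}] only 9 remains possible at r6c5 ⇒ r6c5=9.
Step 39. [r2c7∈{3}] r2c7 is down to just 3. So r2c7=3.

Answer: 2 5 3 9 4 7 1 8 6 / 7 1 4 5 8 6 3 9 2 / 9 6 8 3 2 1 5 4 7 / 6 4 9 8 7 5 2 1 3 / 8 7 5 1 3 2 4 6 9 / 3 2 1 6 9 4 7 5 8 / 1 9 6 7 5 3 8 2 4 / 4 8 7 2 1 9 6 3 5 / 5 3 2 4 6 8 9 7 1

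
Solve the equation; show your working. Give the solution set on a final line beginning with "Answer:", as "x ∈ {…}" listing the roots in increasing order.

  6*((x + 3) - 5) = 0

Step 1. [6*((x + 3) - 5) = 0] divide by the outer 6. So div: (x + 3) - 5 = 0.
Step 2. [(x + 3) - 5 = 0] -5 is outermost — add 5 both sides, so sub: x + 3 = 5.
Step 3. [x + 3 = 5] +3 is outermost — subtract 3 both sides, so sub: x = 2.

Answer: x ∈ {2}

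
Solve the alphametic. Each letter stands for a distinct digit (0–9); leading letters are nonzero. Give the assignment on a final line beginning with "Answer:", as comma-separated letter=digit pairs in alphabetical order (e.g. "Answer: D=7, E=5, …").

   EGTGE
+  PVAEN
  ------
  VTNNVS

Step 1. [col 1: E + N ≡ S (mod 10)] N=5 is one option consistent with column 1 (E + N ≡ S (mod 10), carry-in 0) — take it ⇒ N=5.
Step 2. [V] adding two 5-digit numbers gives at most 5+1 digits, and here it does — V is that final carry and must be 1. So V=1.
Step 3. [col 1: E + N ≡ S (mod 10)] several values work for E in column 1 (E + N ≡ S (mod 10), carry-in 0); try E=7, so E=7.
Step 4. [col 1: E + N ≡ S (mod 10)] in column 1 we have E+N≡S with carry-in 0; given E=7, N=5 and digits 1,5,7 already taken and all letters distinct, that pins S to 2 ⇒ S=2.
Step 5. [col 2: G + E ≡ V (mod 10)] from column 2 (E=7, V=1, carry-in 1, digits 1,2,5,7 already taken and all letters distinct): G must equal 3. So G=3.
Step 6. [col 3: T + A ≡ N (mod 10)] several values work for A in column 3 (T + A ≡ N (mod 10), carry-in 1); try A=8 ⇒ A=8.
Step 7. [col 3: T + A ≡ N (mod 10)] column 3 reads T+A+carry(1)=N with A=8, N=5; with digits 1,2,3,5,7,8 already taken and all letters distinct, the only value for T is 6 ⇒ T=6.
Step 8. [col 5: E + P ≡ T (mod 10)] in column 5 we have E+P≡T with carry-in 0; given E=7, T=6 and digits 1,2,3,5,6,7,8 already taken and all letters distinct, that pins P to 9. So P=9.

Answer: A=8, E=7, G=3, N=5, P=9, S=2, T=6, V=1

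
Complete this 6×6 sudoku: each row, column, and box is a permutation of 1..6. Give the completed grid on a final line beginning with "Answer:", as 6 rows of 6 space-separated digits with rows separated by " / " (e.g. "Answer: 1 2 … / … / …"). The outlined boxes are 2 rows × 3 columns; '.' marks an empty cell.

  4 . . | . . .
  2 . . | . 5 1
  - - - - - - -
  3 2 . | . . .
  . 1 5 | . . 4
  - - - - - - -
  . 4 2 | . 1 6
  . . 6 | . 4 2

Step 1. [r1c6∈{3}] r1c6's peers cover all but 3 ⇒ r1c6=3.
Step 2. [r3c5∈{6}] only 6 remains possible at r3c5. So r3c5=6.
Step 3. [r6c2∈{3,5}] r6c2 is the only open cell in box 5 admitting 3, so r6c2=3.
Step 4. [r6c4∈{5}] only 5 remains possible at r6c4. So r6c4=5.
Step 5. [r4c5∈{2,3}] 3 has one home in col 5: r4c5 ⇒ r4c5=3.
Step 6. [r2c2∈{6}] r2c2's peers cover all but 6, so r2c2=6.
Step 7. [r1c5∈{2}] r1c5 is down to just 2. So r1c5=2.
Step 8. [r1c2∈{5}] r1c2's peers cover all but 5 ⇒ r1c2=5.
Step 9. [r5c1∈{5}] r5c1's peers cover all but 5. So r5c1=5.
Step 10. [r4c4∈{2}] nothing but 2 survives at r4c4. So r4c4=2.
Step 11. [r3c4∈{1}] only 1 remains possible at r3c4, so r3c4=1.
Step 12. [r5c4∈{3}] r5c4's peers cover all but 3, so r5c4=3.
Step 13. [r3c6∈{5}] r3c6 is down to just 5. So r3c6=5.
Step 14. [r6c1∈{1}] r6c1 is down to just 1, so r6c1=1.
Step 15. [r3c3∈{4}] r3c3 has the single candidate 4, so r3c3=4.
Step 16. [r2c4∈{4}] nothing but 4 survives at r2c4. So r2c4=4.
Step 17. [r2c3∈{3}] only 3 remains possible at r2c3 ⇒ r2c3=3.
Step 18. [r1c4∈{6}] nothing but 6 survives at r1c4. So r1c4=6.
Step 19. [r1c3∈{1}] only 1 remains possible at r1c3 ⇒ r1c3=1.
Step 20. [r4c1∈{6}] r4c1 is down to just 6 ⇒ r4c1=6.

Answer: 4 5 1 6 2 3 / 2 6 3 4 5 1 / 3 2 4 1 6 5 / 6 1 5 2 3 4 / 5 4 2 3 1 6 / 1 3 6 5 4 2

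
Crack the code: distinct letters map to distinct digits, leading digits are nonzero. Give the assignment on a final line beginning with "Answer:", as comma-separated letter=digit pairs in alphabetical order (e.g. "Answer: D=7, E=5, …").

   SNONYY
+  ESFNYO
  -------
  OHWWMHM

Step 1. [col 1: Y + O ≡ M (mod 10)] O=1 is one option consistent with column 1 (Y + O ≡ M (mod 10), carry-in 0) — take it, so O=1.
Step 2. [col 1: Y + O ≡ M (mod 10)] column 1 (Y + O ≡ M (mod 10), carry-in 0) doesn't pin Y yet; pick Y=3 and continue. So Y=3.
Step 3. [col 1: Y + O ≡ M (mod 10)] in column 1 we have Y+O≡M with carry-in 0; given Y=3, O=1 and digits 1,3 already taken and all letters distinct, that pins M to 4 ⇒ M=4.
Step 4. [col 2: Y + Y ≡ H (mod 10)] column 2: given Y=3, carry-in 0, and digits 1,3,4 already taken and all letters distinct, Y+Y≡H (mod 10) forces H=6 ⇒ H=6.
Step 5. [col 3: N + N ≡ M (mod 10)] several values work for N in column 3 (N + N ≡ M (mod 10), carry-in 0); try N=2. So N=2.
Step 6. [col 4: O + F ≡ W (mod 10)] no forcing yet in column 4 (carry-in 0); W=0 is free and consistent — try it. So W=0.
Step 7. [col 4: O + F ≡ W (mod 10)] column 4: given O=1, W=0, carry-in 0, and digits 0,1,2,3,4,6 already taken and all letters distinct, O+F≡W (mod 10) forces F=9 ⇒ F=9.
Step 8. [col 5: N + S ≡ W (mod 10)] column 5 reads N+S+carry(1)=W with N=2, W=0; with digits 0,1,2,3,4,6,9 already taken and all letters distinct, the only value for S is 7. So S=7.
Step 9. [col 6: S + E ≡ H (mod 10)] from column 6 (S=7, H=6, carry-in 1, digits 0,1,2,3,4,6,7,9 already taken and all letters distinct): E must equal 8, so E=8.

Answer: E=8, F=9, H=6, M=4, N=2, O=1, S=7, W=0, Y=3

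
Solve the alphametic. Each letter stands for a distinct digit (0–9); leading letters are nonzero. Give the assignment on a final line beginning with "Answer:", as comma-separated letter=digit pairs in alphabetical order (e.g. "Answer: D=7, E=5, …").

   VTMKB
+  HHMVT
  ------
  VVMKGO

Step 1. [col 1: B + T ≡ O (mod 10)] no forcing yet in column 1 (carry-in 0); B=7 is free and consistent — try it. So B=7.
Step 2. [col 1: B + T ≡ O (mod 10)] no forcing yet in column 1 (carry-in 0); T=3 is free and consistent — try it. So T=3.
Step 3. [V] adding two 5-digit numbers gives at most 5+1 digits, and here it does — V is that final carry and must be 1, so V=1.
Step 4. [col 1: B + T ≡ O (mod 10)] from column 1 (B=7, T=3, carry-in 0, digits 1,3,7 already taken and all letters distinct): O must equal 0, so O=0.
Step 5. [col 2: K + V ≡ G (mod 10)] column 2 (K + V ≡ G (mod 10), carry-in 1) doesn't pin K yet; pick K=4 and continue, so K=4.
Step 6. [col 2: K + V ≡ G (mod 10)] from column 2 (K=4, V=1, carry-in 1, digits 0,1,3,4,7 already taken and all letters distinct): G must equal 6, so G=6.
Step 7. [col 3: M + M ≡ K (mod 10)] from column 3 (K=4, carry-in 0, digits 0,1,3,4,6,7 already taken and all letters distinct): M must equal 2, so M=2.
Step 8. [col 4: T + H ≡ M (mod 10)] from column 4 (T=3, M=2, carry-in 0, digits 0,1,2,3,4,6,7 already taken and all letters distinct): H must equal 9. So H=9.

Answer: B=7, G=6, H=9, K=4, M=2, O=0, T=3, V=1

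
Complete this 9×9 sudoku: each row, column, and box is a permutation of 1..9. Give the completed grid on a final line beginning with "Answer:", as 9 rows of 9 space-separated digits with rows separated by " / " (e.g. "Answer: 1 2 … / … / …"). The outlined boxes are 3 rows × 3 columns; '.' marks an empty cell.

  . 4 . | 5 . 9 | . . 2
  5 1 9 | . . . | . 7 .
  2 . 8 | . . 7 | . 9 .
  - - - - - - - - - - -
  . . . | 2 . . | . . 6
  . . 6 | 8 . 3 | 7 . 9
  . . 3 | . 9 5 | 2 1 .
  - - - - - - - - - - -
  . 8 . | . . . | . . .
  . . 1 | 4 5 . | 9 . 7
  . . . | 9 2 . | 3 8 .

Step 1. [r6c2∈{7}] r6c2 has the single candidate 7. So r6c2=7.
Step 2. [r7c4∈{1,3,6,7}] across col 4, 7 lands solely at r7c4. So r7c4=7.
Step 3. [r7c5∈{1,3,6}] in box 8, 3 fits only at r7c5. So r7c5=3.
Step 4. [r3c4∈{1,3,6}] col 4 places 1 nowhere but r3c4, so r3c4=1.
Step 5. [r7c3∈{2,4,5}] across col 3, 2 lands solely at r7c3. So r7c3=2.
Step 6. [r1c7∈{1,6,8}] in row 1, 1 fits only at r1c7, so r1c7=1.
Step 7. [r4c8∈{3,4,5}] row 4 places 3 nowhere but r4c8 ⇒ r4c8=3.
Step 8. [r1c8∈{6}] r1c8 is down to just 6. So r1c8=6.
Step 9. [r3c2∈{3,6}] across box 1, 6 lands solely at r3c2. So r3c2=6.
Step 10. [r3c5∈{4}] only 4 remains possible at r3c5 ⇒ r3c5=4.
Step 11. [r4c6∈{1,4}] in col 6, 4 fits only at r4c6. So r4c6=4.
Step 12. [r9c3∈{4,5,7}] 4 has one home in col 3: r9c3. So r9c3=4.
Step 13. [r7c7∈{4,5,6}] across col 7, 6 lands solely at r7c7, so r7c7=6.
Step 14. [r9c2∈{5}] r9c2 is down to just 5 ⇒ r9c2=5.
Step 15. [r2c5∈{6,8}] col 5 places 6 nowhere but r2c5 ⇒ r2c5=6.
Step 16. [r5c8∈{4,5}] in row 5, 5 fits only at r5c8, so r5c8=5.
Step 17. [r6c9∈{4,8}] in box 6, 4 fits only at r6c9. So r6c9=4.
Step 18. [r2c9∈{3,8}] 8 has one home in col 9: r2c9, so r2c9=8.
Step 19. [r9c1∈{6,7}] 7 has one home in row 9: r9c1 ⇒ r9c1=7.
Step 20. [r5c5∈{1}] r5c5 is down to just 1. So r5c5=1.
Step 21. [r7c6∈{1}] r7c6 is down to just 1, so r7c6=1.
Step 22. [r4c1∈{1,8,9}] r4c1 is the only open cell in row 4 admitting 1, so r4c1=1.
Step 23. [r8c1∈{3,6}] col 1 places 6 nowhere but r8c1. So r8c1=6.
Step 24. [r7c9∈{5}] r7c9 has the single candidate 5. So r7c9=5.
Step 25. [r8c8∈{2}] nothing but 2 survives at r8c8 ⇒ r8c8=2.
Step 26. [r9c9∈{1}] r9c9 is down to just 1. So r9c9=1.
Step 27. [r7c1∈{9}] r7c1 has the single candidate 9. So r7c1=9.
Step 28. [r6c1∈{8}] nothing but 8 survives at r6c1, so r6c1=8.
Step 29. [r6c4∈{6}] only 6 remains possible at r6c4, so r6c4=6.
Step 30. [r2c7∈{4}] only 4 remains possible at r2c7, so r2c7=4.
Step 31. [r4c2∈{9}] nothing but 9 survives at r4c2. So r4c2=9.
Step 32. [r7c8∈{4}] r7c8's peers cover all but 4 ⇒ r7c8=4.
Step 33. [r4c7∈{8}] r4c7 is down to just 8 ⇒ r4c7=8.
Step 34. [r3c9∈{3}] r3c9's peers cover all but 3 ⇒ r3c9=3.
Step 35. [r5c1∈{4}] r5c1 is down to just 4. So r5c1=4.
Step 36. [r9c6∈{6}] nothing but 6 survives at r9c6. So r9c6=6.
Step 37. [r1c5∈{8}] only 8 remains possible at r1c5, so r1c5=8.
Step 38. [r3c7∈{5}] only 5 remains possible at r3c7, so r3c7=5.
Step 39. [r2c4∈{3}] only 3 remains possible at r2c4. So r2c4=3.
Step 40. [r8c2∈{3}] only 3 remains possible at r8c2 ⇒ r8c2=3.
Step 41. [r1c1∈{3}] nothing but 3 survives at r1c1, so r1c1=3.
Step 42. [r2c6∈{2}] r2c6's peers cover all but 2 ⇒ r2c6=2.
Step 43. [r8c6∈{8}] only 8 remains possible at r8c6 ⇒ r8c6=8.
Step 44. [r4c3∈{5}] r4c3 is down to just 5, so r4c3=5.
Step 45. [r4c5∈{7}] r4c5's peers cover all but 7, so r4c5=7.
Step 46. [r1c3∈{7}] r1c3 is down to just 7, so r1c3=7.
Step 47. [r5c2∈{2}] r5c2 has the single candidate 2, so r5c2=2.

Answer: 3 4 7 5 8 9 1 6 2 / 5 1 9 3 6 2 4 7 8 / 2 6 8 1 4 7 5 9 3 / 1 9 5 2 7 4 8 3 6 / 4 2 6 8 1 3 7 5 9 / 8 7 3 6 9 5 2 1 4 / 9 8 2 7 3 1 6 4 5 / 6 3 1 4 5 8 9 2 7 / 7 5 4 9 2 6 3 8 1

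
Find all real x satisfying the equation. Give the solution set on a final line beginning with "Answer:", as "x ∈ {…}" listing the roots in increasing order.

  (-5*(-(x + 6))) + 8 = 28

Step 1. [(-5*(-(x + 6))) + 8 = 28] subtract 8: x sits inside (… + 8) ⇒ sub: -5*(-(x + 6)) = 20.
Step 2. [-5*(-(x + 6)) = 20] LHS = -5·(…); ÷-5 both sides ⇒ div: -(x + 6) = -4.
Step 3. [-(x + 6) = -4] leading − — multiply by −1, so neg: x + 6 = 4.
Step 4. [x + 6 = 4] subtract 6: x sits inside (… + 6) ⇒ sub: x = -2.

Answer: x ∈ {-2}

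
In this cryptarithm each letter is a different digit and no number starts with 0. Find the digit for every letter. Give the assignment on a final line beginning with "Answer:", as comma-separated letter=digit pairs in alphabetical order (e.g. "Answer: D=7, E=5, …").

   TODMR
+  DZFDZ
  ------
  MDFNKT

Step 1. [col 1: R + Z ≡ T (mod 10)] column 1 (R + Z ≡ T (mod 10), carry-in 0) doesn't pin R yet; pick R=2 and continue, so R=2.
Step 2. [M] the sum has 6 digits but both addends have 5; that extra leading digit M is the final carry, namely 1, so M=1.
Step 3. [col 1: R + Z ≡ T (mod 10)] column 1 (R + Z ≡ T (mod 10), carry-in 0) doesn't pin Z yet; pick Z=7 and continue. So Z=7.
Step 4. [col 1: R + Z ≡ T (mod 10)] from column 1 (R=2, Z=7, carry-in 0, digits 1,2,7 already taken and all letters distinct): T must equal 9 ⇒ T=9.
Step 5. [col 2: M + D ≡ K (mod 10)] no forcing yet in column 2 (carry-in 0); K=5 is free and consistent — try it, so K=5.
Step 6. [col 2: M + D ≡ K (mod 10)] in column 2 we have M+D≡K with carry-in 0; given M=1, K=5 and digits 1,2,5,7,9 already taken and all letters distinct, that pins D to 4. So D=4.
Step 7. [col 3: D + F ≡ N (mod 10)] column 3: given D=4, carry-in 0, and digits 1,2,4,5,7,9 already taken and all letters distinct, D+F≡N (mod 10) forces N=0. So N=0.
Step 8. [col 3: D + F ≡ N (mod 10)] in column 3 we have D+F≡N with carry-in 0; given D=4, N=0 and digits 0,1,2,4,5,7,9 already taken and all letters distinct, that pins F to 6, so F=6.
Step 9. [col 4: O + Z ≡ F (mod 10)] in column 4 we have O+Z≡F with carry-in 1; given Z=7, F=6 and digits 0,1,2,4,5,6,7,9 already taken and all letters distinct, that pins O to 8, so O=8.

Answer: D=4, F=6, K=5, M=1, N=0, O=8, R=2, T=9, Z=7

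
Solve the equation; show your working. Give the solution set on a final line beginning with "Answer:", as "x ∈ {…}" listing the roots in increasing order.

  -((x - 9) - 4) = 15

Step 1. [-((x - 9) - 4) = 15] flip signs both sides, so neg: (x - 9) - 4 = -15.
Step 2. [(x - 9) - 4 = -15] peel the -4: add 4 from each side ⇒ sub: x - 9 = -11.
Step 3. [x - 9 = -11] add 9: x sits inside (… - 9), so sub: x = -2.

Answer: x ∈ {-2}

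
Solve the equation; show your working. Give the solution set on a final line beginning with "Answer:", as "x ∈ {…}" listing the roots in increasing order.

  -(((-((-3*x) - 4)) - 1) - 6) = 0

Step 1. [-(((-((-3*x) - 4)) - 1) - 6) = 0] LHS negated; negate both sides ⇒ neg: ((-((-3*x) - 4)) - 1) - 6 = 0.
Step 2. [((-((-3*x) - 4)) - 1) - 6 = 0] 6 comes off first (add 6). So sub: (-((-3*x) - 4)) - 1 = 6.
Step 3. [(-((-3*x) - 4)) - 1 = 6] add 1: x sits inside (… - 1), so sub: -((-3*x) - 4) = 7.
Step 4. [-((-3*x) - 4) = 7] flip signs both sides ⇒ neg: (-3*x) - 4 = -7.
Step 5. [(-3*x) - 4 = -7] add 4: x sits inside (… - 4) ⇒ sub: -3*x = -3.
Step 6. [-3*x = -3] LHS = -3·(…); ÷-3 both sides. So div: x = 1.

Answer: x ∈ {1}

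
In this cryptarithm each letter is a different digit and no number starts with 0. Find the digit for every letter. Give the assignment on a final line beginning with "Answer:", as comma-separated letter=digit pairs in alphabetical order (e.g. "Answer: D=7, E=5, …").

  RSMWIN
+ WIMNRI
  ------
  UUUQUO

Step 1. [col 1: N + I ≡ O (mod 10)] column 1 (N + I ≡ O (mod 10), carry-in 0) doesn't pin O yet; pick O=0 and continue ⇒ O=0.
Step 2. [col 1: N + I ≡ O (mod 10)] no forcing yet in column 1 (carry-in 0); N=8 is free and consistent — try it, so N=8.
Step 3. [col 1: N + I ≡ O (mod 10)] column 1: given N=8, O=0, carry-in 0, and digits 0,8 already taken and all letters distinct, N+I≡O (mod 10) forces I=2, so I=2.
Step 4. [col 2: I + R ≡ U (mod 10)] several values work for U in column 2 (I + R ≡ U (mod 10), carry-in 1); try U=9 ⇒ U=9.
Step 5. [col 2: I + R ≡ U (mod 10)] column 2: given I=2, U=9, carry-in 1, and digits 0,2,8,9 already taken and all letters distinct, I+R≡U (mod 10) forces R=6 ⇒ R=6.
Step 6. [col 3: W + N ≡ Q (mod 10)] W=3 is one option consistent with column 3 (W + N ≡ Q (mod 10), carry-in 0) — take it, so W=3.
Step 7. [col 3: W + N ≡ Q (mod 10)] column 3 reads W+N+carry(0)=Q with W=3, N=8; with digits 0,2,3,6,8,9 already taken and all letters distinct, the only value for Q is 1, so Q=1.
Step 8. [col 4: M + M ≡ U (mod 10)] column 4 reads M+M+carry(1)=U with U=9; with digits 0,1,2,3,6,8,9 already taken and all letters distinct, the only value for M is 4. So M=4.
Step 9. [col 5: S + I ≡ U (mod 10)] column 5 reads S+I+carry(0)=U with I=2, U=9; with digits 0,1,2,3,4,6,8,9 already taken and all letters distinct, the only value for S is 7. So S=7.

Answer: I=2, M=4, N=8, O=0, Q=1, R=6, S=7, U=9, W=3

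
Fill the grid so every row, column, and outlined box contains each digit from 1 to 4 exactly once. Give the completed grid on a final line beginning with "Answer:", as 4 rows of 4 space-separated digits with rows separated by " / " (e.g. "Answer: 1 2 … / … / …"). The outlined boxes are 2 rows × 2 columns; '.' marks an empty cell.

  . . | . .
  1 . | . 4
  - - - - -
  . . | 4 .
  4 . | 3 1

Step 1. [r4c2∈{2}] r4c2's peers cover all but 2 ⇒ r4c2=2.
Step 2. [r2c2∈{3}] nothing but 3 survives at r2c2. So r2c2=3.
Step 3. [r1c1∈{2}] r1c1's peers cover all but 2 ⇒ r1c1=2.
Step 4. [r1c4∈{3}] r1c4's peers cover all but 3. So r1c4=3.
Step 5. [r1c3∈{1}] only 1 remains possible at r1c3 ⇒ r1c3=1.
Step 6. [r3c2∈{1}] r3c2 has the single candidate 1, so r3c2=1.
Step 7. [r1c2∈{4}] r1c2 has the single candidate 4. So r1c2=4.
Step 8. [r2c3∈{2}] only 2 remains possible at r2c3 ⇒ r2c3=2.
Step 9. [r3c4∈{2}] r3c4 has the single candidate 2. So r3c4=2.
Step 10. [r3c1∈{3}] r3c1 has the single candidate 3 ⇒ r3c1=3.

Answer: 2 4 1 3 / 1 3 2 4 / 3 1 4 2 / 4 2 3 1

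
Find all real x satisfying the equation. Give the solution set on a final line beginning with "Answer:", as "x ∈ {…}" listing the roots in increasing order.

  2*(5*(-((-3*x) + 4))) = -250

Step 1. [2*(5*(-((-3*x) + 4))) = -250] 2·(inner) — divide through by 2 ⇒ div: 5*(-((-3*x) + 4)) = -125.
Step 2. [5*(-((-3*x) + 4)) = -125] 5 out front; divide by 5, so div: -((-3*x) + 4) = -25.
Step 3. [-((-3*x) + 4) = -25] LHS negated; negate both sides. So neg: (-3*x) + 4 = 25.
Step 4. [(-3*x) + 4 = 25] peel the +4: subtract 4 from each side ⇒ sub: -3*x = 21.
Step 5. [-3*x = 21] LHS = -3·(…); ÷-3 both sides ⇒ div: x = -7.

Answer: x ∈ {-7}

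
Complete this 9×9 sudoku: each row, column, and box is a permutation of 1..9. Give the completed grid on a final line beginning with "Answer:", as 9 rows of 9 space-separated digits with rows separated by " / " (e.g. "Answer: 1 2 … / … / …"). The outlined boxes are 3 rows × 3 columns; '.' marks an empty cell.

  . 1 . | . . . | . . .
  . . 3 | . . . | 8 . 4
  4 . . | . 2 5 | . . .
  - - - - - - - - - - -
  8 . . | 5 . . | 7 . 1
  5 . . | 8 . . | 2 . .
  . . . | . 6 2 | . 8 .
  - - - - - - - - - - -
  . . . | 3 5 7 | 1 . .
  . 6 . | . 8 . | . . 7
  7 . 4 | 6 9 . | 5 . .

Step 1. [r7c8∈{2,4,6,9}] in row 7, 4 fits only at r7c8, so r7c8=4.
Step 2. [r7c9∈{2,6,8,9}] 6 has one home in row 7: r7c9 ⇒ r7c9=6.
Step 3. [r1c6∈{3,4,6,8,9}] 8 has one home in col 6: r1c6 ⇒ r1c6=8.
Step 4. [r1c5∈{3,4,7}] in box 2, 3 fits only at r1c5. So r1c5=3.
Step 5. [r2c2∈{2,5,7,9}] across col 2, 5 lands solely at r2c2. So r2c2=5.
Step 6. [r8c4∈{1,2,4}] across col 4, 2 lands solely at r8c4, so r8c4=2.
Step 7. [r1c8∈{2,5,6,7,9}] across col 8, 5 lands solely at r1c8. So r1c8=5.
Step 8. [r4c5∈{4}] only 4 remains possible at r4c5 ⇒ r4c5=4.
Step 9. [r2c6∈{1,6,9}] col 6 places 6 nowhere but r2c6, so r2c6=6.
Step 10. [r1c1∈{2,6,9}] across col 1, 6 lands solely at r1c1, so r1c1=6.
Step 11. [r1c7∈{9}] r1c7's peers cover all but 9, so r1c7=9.
Step 12. [r8c7∈{3}] r8c7 is down to just 3, so r8c7=3.
Step 13. [r6c1∈{1,3,9}] in col 1, 3 fits only at r6c1 ⇒ r6c1=3.
Step 14. [r8c8∈{9}] only 9 remains possible at r8c8, so r8c8=9.
Step 15. [r5c2∈{4,7,9}] 4 has one home in row 5: r5c2. So r5c2=4.
Step 16. [r1c9∈{2}] r1c9 is down to just 2, so r1c9=2.
Step 17. [r1c3∈{7}] nothing but 7 survives at r1c3, so r1c3=7.
Step 18. [r5c5∈{1,7}] row 5 places 7 nowhere but r5c5 ⇒ r5c5=7.
Step 19. [r2c5∈{1}] only 1 remains possible at r2c5. So r2c5=1.
Step 20. [r3c8∈{1,3,6,7}] across row 3, 1 lands solely at r3c8, so r3c8=1.
Step 21. [r6c4∈{1,9}] r6c4 is the only open cell in col 4 admitting 1, so r6c4=1.
Step 22. [r6c3∈{9}] r6c3 has the single candidate 9. So r6c3=9.
Step 23. [r4c2∈{2}] nothing but 2 survives at r4c2. So r4c2=2.
Step 24. [r8c1∈{1}] only 1 remains possible at r8c1, so r8c1=1.
Step 25. [r4c6∈{3,9}] r4c6 is the only open cell in row 4 admitting 9 ⇒ r4c6=9.
Step 26. [r4c8∈{3,6}] 3 has one home in row 4: r4c8 ⇒ r4c8=3.
Step 27. [r3c4∈{7,9}] r3c4 is the only open cell in row 3 admitting 7, so r3c4=7.
Step 28. [r3c2∈{8,9}] 9 has one home in row 3: r3c2, so r3c2=9.
Step 29. [r7c3∈{2,8}] col 3 places 2 nowhere but r7c3. So r7c3=2.
Step 30. [r9c9∈{8}] r9c9's peers cover all but 8. So r9c9=8.
Step 31. [r4c3∈{6}] r4c3 is down to just 6, so r4c3=6.
Step 32. [r3c7∈{6}] only 6 remains possible at r3c7 ⇒ r3c7=6.
Step 33. [r5c8∈{6}] r5c8's peers cover all but 6. So r5c8=6.
Step 34. [r3c9∈{3}] r3c9's peers cover all but 3. So r3c9=3.
Step 35. [r5c6∈{3}] nothing but 3 survives at r5c6, so r5c6=3.
Step 36. [r2c1∈{2}] r2c1's peers cover all but 2, so r2c1=2.
Step 37. [r7c2∈{8}] r7c2 is down to just 8, so r7c2=8.
Step 38. [r9c8∈{2}] r9c8's peers cover all but 2, so r9c8=2.
Step 39. [r3c3∈{8}] only 8 remains possible at r3c3, so r3c3=8.
Step 40. [r5c3∈{1}] nothing but 1 survives at r5c3. So r5c3=1.
Step 41. [r6c2∈{7}] nothing but 7 survives at r6c2 ⇒ r6c2=7.
Step 42. [r6c9∈{5}] r6c9's peers cover all but 5 ⇒ r6c9=5.
Step 43. [r2c4∈{9}] only 9 remains possible at r2c4, so r2c4=9.
Step 44. [r5c9∈{9}] only 9 remains possible at r5c9. So r5c9=9.
Step 45. [r9c6∈{1}] r9c6's peers cover all but 1. So r9c6=1.
Step 46. [r8c3∈{5}] r8c3 has the single candidate 5, so r8c3=5.
Step 47. [r2c8∈{7}] r2c8 is down to just 7 ⇒ r2c8=7.
Step 48. [r8c6∈{4}] r8c6 has the single candidate 4 ⇒ r8c6=4.
Step 49. [r1c4∈{4}] r1c4's peers cover all but 4 ⇒ r1c4=4.
Step 50. [r7c1∈{9}] nothing but 9 survives at r7c1, so r7c1=9.
Step 51. [r9c2∈{3}] r9c2 has the single candidate 3. So r9c2=3.
Step 52. [r6c7∈{4}] r6c7 is down to just 4, so r6c7=4.

Answer: 6 1 7 4 3 8 9 5 2 / 2 5 3 9 1 6 8 7 4 / 4 9 8 7 2 5 6 1 3 / 8 2 6 5 4 9 7 3 1 / 5 4 1 8 7 3 2 6 9 / 3 7 9 1 6 2 4 8 5 / 9 8 2 3 5 7 1 4 6 / 1 6 5 2 8 4 3 9 7 / 7 3 4 6 9 1 5 2 8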